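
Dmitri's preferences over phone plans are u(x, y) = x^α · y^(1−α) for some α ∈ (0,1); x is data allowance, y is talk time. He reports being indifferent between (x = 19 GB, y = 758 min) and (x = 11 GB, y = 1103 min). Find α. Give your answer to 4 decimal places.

α ≈ 0.4070

The Cobb–Douglas utilities coincide, so 19^α·758^(1−α) = 11^α·1103^(1−α).
Taking logs: α·ln 19 + (1−α)·ln 758 = α·ln 11 + (1−α)·ln 1103, i.e. α·0.5465437 = (1−α)·0.3751056.
So α/(1−α) = (0.3751056)/(0.5465437) = 0.6863232, and α = 0.6863232/1.6863232 ≈ 0.4070.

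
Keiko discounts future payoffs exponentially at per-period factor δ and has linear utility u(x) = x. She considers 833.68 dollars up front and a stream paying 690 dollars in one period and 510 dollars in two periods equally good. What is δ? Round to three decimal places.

Equating present values: 833.68 = 690δ + 510δ².
So 510δ² + 690δ − 833.68 = 0.
The positive root is δ = [−690 + √(690² + 4·510·833.68)] / (2·510) = (−690 + 1475.401)/1020 ≈ 0.770.

δ ≈ 0.770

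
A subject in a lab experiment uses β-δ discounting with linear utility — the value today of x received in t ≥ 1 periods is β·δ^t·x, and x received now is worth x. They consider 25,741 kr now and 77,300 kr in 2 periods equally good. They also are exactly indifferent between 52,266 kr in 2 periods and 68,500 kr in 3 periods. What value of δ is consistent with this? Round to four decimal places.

Both payoffs in the second observation are in the future, so β drops out: δ^2·52266 = δ^3·68500 ⇒ δ = 52266/68500 = 0.76301.

δ ≈ 0.7630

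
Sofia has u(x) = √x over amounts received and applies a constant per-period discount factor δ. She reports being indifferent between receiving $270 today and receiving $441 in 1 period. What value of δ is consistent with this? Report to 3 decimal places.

δ ≈ 0.782

The payoff in 1 period is discounted by δ, so u(270) = δ·u(441) and δ = u(270)/u(441).
Since u(x) = √x, δ = √(270/441) = 0.78246.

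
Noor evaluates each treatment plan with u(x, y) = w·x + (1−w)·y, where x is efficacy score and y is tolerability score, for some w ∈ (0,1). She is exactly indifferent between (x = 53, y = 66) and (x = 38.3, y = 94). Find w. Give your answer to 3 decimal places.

Indifference: w·53 + (1−w)·66 = w·38.3 + (1−w)·94.
Rearranging, 14.7·w − 28·(1−w) = 0.
So w/(1−w) = 28/14.7 = 1.9048, giving w = 28/(14.7+28) = 0.656.

w = 0.656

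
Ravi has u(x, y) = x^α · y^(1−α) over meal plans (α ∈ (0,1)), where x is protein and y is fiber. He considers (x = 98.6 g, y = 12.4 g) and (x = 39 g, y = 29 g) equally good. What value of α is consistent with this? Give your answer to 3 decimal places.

α ≈ 0.478

Set the two utilities equal: 98.6^α·12.4^(1−α) = 39^α·29^(1−α).
(98.6/39)^α = (29/12.4)^(1−α); take logs: α·ln(98.6/39) = (1−α)·ln(29/12.4), i.e. α·0.927510 = (1−α)·0.849599.
With A = 0.927510 and B = 0.849599: α·A = (1−α)·B, so α = B/(A+B) = 0.849599/1.777109 ≈ 0.478.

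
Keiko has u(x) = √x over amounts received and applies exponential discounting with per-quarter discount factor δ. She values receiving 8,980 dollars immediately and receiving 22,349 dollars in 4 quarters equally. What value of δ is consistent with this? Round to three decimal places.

δ ≈ 0.892

Equating discounted utilities: u(8980) = δ^4·u(22349) ⇒ δ^4 = u(8980)/u(22349).
With u(x) = √x: δ^4 = √8980/√22349 = √(8980/22349) = 0.63388.
So δ = 0.63388^(1/4) ≈ 0.892.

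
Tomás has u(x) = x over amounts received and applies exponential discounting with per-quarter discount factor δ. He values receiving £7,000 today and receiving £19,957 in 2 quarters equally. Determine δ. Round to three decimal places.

δ ≈ 0.592

Equating discounted utilities: u(7000) = δ^2·u(19957) ⇒ δ^2 = u(7000)/u(19957).
With u(x) = x: δ^2 = 7000/19957 = 0.35075.
So δ = 0.35075^(1/2) ≈ 0.592.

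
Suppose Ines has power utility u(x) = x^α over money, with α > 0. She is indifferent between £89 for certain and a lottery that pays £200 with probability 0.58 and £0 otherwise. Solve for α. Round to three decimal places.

α ≈ 0.673

EU(lottery) = 0.58·200^α + 0.42·0 = 0.58·200^α.
Equating: 89^α = 0.58·200^α, i.e. 0.4450^α = 0.58.
Taking logs: α·ln(89/200) = ln(0.58), so α = -0.544727 / -0.809681 ≈ 0.673.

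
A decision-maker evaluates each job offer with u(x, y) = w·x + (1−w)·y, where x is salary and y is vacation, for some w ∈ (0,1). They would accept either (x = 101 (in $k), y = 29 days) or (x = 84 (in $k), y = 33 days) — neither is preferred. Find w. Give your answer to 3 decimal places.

w = 0.190

Equating utilities: w·101 + (1−w)·29 = w·84 + (1−w)·33.
Collecting terms: w·17 = (1−w)·4.
Hence w = 4/(17+4) = 4/21 = 0.190.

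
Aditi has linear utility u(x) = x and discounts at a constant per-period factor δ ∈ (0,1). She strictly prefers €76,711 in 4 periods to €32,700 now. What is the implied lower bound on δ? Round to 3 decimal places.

Comparing present values: 32700 < δ^4·76711.
So δ^4 > 32700/76711 = 0.42628; taking the 4th root of both positive sides preserves the inequality.
δ > 0.42628^(1/4) = 0.808.

δ > 0.808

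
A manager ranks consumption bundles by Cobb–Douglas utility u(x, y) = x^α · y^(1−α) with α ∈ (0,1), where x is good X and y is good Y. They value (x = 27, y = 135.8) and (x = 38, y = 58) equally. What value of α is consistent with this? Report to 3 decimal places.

α ≈ 0.713

The Cobb–Douglas utilities coincide, so 27^α·135.8^(1−α) = 38^α·58^(1−α).
Rearrange to (27/38)^α = (58/135.8)^(1−α) and take logs: α·-0.341749 = (1−α)·-0.850740.
Thus α·(-1.192489) = -0.850740, so α = -0.850740/-1.192489 ≈ 0.713.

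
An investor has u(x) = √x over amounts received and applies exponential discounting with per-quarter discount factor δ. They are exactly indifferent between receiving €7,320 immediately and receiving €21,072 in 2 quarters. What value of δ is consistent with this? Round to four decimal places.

δ ≈ 0.7677

Equating discounted utilities: u(7320) = δ^2·u(21072) ⇒ δ^2 = u(7320)/u(21072).
With u(x) = √x: δ^2 = √7320/√21072 = √(7320/21072) = 0.58939.
So δ = 0.58939^(1/2) ≈ 0.7677.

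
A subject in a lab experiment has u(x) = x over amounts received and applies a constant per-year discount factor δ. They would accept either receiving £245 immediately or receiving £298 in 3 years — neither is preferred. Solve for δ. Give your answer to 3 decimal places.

Indifference means u(245) = δ^3 · u(298), so δ^3 = u(245)/u(298).
With u(x) = x: δ^3 = 245/298 = 0.82215.
Hence δ = (0.82215)^(1/3) = 0.93681.

δ ≈ 0.937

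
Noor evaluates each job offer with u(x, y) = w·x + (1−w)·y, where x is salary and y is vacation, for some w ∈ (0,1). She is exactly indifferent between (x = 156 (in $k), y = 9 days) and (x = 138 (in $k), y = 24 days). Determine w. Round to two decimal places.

Indifference: w·156 + (1−w)·9 = w·138 + (1−w)·24.
w·(156−138) = (1−w)·(24−9), i.e. w·18 = (1−w)·15.
So w/(1−w) = 15/18 = 0.8333, giving w = 15/(18+15) = 0.45.

w = 0.45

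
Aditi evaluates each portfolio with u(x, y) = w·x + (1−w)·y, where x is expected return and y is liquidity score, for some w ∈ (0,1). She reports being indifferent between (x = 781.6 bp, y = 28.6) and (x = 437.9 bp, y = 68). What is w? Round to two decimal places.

u(781.6,28.6) = u(437.9,68) means w·781.6 + (1−w)·28.6 = w·437.9 + (1−w)·68.
Rearranging, 343.7·w − 39.4·(1−w) = 0.
So w/(1−w) = 39.4/343.7 = 0.1146, giving w = 39.4/(343.7+39.4) = 0.10.

w = 0.10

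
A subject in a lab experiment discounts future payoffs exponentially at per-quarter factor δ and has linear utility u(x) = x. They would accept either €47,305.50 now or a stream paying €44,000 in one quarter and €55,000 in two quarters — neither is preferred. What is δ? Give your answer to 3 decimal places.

δ ≈ 0.610

The stream is worth 44000δ + 55000δ² today, so 44000δ + 55000δ² = 47305.50.
That is, 55000δ² + 44000δ − 47305.50 = 0, a quadratic in δ.
By the quadratic formula (taking the positive root), δ = (−44000 + √12343210000.00) / 110000 ≈ 0.610.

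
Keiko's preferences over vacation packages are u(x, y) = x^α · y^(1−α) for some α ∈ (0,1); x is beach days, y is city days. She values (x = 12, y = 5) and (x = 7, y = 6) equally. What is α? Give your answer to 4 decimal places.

Set the two utilities equal: 12^α·5^(1−α) = 7^α·6^(1−α).
Taking logs: α·ln 12 + (1−α)·ln 5 = α·ln 7 + (1−α)·ln 6, i.e. α·0.5389965 = (1−α)·0.1823216.
Thus α·(0.7213181) = 0.1823216, so α = 0.1823216/0.7213181 ≈ 0.2528.

α ≈ 0.2528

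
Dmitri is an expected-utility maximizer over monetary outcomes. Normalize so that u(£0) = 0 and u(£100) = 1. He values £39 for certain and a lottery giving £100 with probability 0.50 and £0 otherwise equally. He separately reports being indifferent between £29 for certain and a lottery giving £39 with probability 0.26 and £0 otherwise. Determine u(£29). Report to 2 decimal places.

From the first indifference, u(£39) = 0.50·u(£100) + 0.50·u(£0) = 0.50·1 + 0.50·0 = 0.50.
Then u(£29) = 0.26·u(£39) + 0.74·u(£0) = 0.26·0.50 + 0.74·0.00 = 0.1300.

0.13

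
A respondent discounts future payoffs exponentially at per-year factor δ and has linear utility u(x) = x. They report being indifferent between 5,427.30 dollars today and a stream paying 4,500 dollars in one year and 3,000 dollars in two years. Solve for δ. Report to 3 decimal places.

δ ≈ 0.790

Equating present values: 5427.30 = 4500δ + 3000δ².
So 3000δ² + 4500δ − 5427.30 = 0.
The positive root is δ = [−4500 + √(4500² + 4·3000·5427.30)] / (2·3000) = (−4500 + 9240.000)/6000 ≈ 0.790.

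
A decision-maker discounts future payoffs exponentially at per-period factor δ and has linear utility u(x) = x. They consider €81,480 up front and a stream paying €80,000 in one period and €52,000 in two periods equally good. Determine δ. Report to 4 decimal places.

Present value of the stream is 80000·δ + 52000·δ². Indifference gives 80000δ + 52000δ² = 81480.
So 52000δ² + 80000δ − 81480 = 0.
δ = (−80000 + √(80000² + 4·52000·81480)) / (2·52000) = (−80000 + √23347840000.00) / 104000 ≈ 0.7000.

δ ≈ 0.7000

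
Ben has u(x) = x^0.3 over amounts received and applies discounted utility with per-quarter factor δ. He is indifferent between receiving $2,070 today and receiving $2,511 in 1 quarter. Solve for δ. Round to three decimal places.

Equating discounted utilities: u(2070) = δ·u(2511) ⇒ δ = u(2070)/u(2511).
With u(x) = x^0.3: δ = 2070^0.3/2511^0.3 = (2070/2511)^0.3 = 0.94371.

δ ≈ 0.944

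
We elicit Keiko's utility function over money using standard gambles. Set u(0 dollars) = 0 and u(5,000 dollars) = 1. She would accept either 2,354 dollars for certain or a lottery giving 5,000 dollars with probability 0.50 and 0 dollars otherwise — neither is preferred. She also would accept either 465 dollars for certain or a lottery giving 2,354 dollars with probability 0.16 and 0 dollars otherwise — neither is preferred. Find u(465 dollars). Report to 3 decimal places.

From the first indifference, u(2,354 dollars) = 0.50·u(5,000 dollars) + 0.50·u(0 dollars) = 0.50·1 + 0.50·0 = 0.50.
Then u(465 dollars) = 0.16·u(2,354 dollars) + 0.84·u(0 dollars) = 0.16·0.50 + 0.84·0.00 = 0.0800.

0.080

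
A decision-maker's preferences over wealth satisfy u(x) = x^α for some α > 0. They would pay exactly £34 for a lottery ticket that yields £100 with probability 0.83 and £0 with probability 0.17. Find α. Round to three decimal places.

EU(lottery) = 0.83·100^α + 0.17·0 = 0.83·100^α.
Equating: 34^α = 0.83·100^α, i.e. 0.3400^α = 0.83.
Take logs: α = ln 0.83 / ln(34/100) ≈ 0.17272.

α ≈ 0.173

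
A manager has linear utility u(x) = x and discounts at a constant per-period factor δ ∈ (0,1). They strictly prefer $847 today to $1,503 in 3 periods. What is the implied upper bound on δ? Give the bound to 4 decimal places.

Under u(x) = x this choice says 847 > δ^3·1503.
So δ^3 < 847/1503 = 0.56354; taking the cube root of both positive sides preserves the inequality.
δ < (847/1503)^(1/3) ≈ 0.8260.

δ < 0.8260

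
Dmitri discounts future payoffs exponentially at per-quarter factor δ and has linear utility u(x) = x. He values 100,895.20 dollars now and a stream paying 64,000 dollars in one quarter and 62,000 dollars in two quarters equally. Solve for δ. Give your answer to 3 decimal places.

δ ≈ 0.860

The stream is worth 64000δ + 62000δ² today, so 64000δ + 62000δ² = 100895.20.
That is, 62000δ² + 64000δ − 100895.20 = 0, a quadratic in δ.
By the quadratic formula (taking the positive root), δ = (−64000 + √29118009600.00) / 124000 ≈ 0.860.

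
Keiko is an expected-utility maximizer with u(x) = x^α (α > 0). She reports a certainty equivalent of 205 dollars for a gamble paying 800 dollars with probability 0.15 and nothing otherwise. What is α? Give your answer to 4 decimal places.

α ≈ 1.3933

EU(lottery) = 0.15·800^α + 0.85·0 = 0.15·800^α.
Indifference: 205^α = 0.15·800^α, so (205/800)^α = 0.15.
α = ln(0.15) / ln(205/800) = -1.8971200/-1.3616017 ≈ 1.3933.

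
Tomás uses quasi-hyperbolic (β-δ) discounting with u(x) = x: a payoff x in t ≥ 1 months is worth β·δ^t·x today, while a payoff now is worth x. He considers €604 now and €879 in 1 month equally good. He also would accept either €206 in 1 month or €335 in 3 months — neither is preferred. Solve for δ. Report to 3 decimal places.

δ ≈ 0.784

Both payoffs in the second observation are in the future, so β drops out: δ^1·206 = δ^3·335 ⇒ δ^2 = 206/335 = 0.61493, so δ = 0.78417.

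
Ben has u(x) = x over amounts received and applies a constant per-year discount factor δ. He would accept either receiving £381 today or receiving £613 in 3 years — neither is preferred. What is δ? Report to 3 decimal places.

δ ≈ 0.853

The payoff in 3 years is discounted by δ^3, so u(381) = δ^3·u(613) and δ^3 = u(381)/u(613).
With u(x) = x: δ^3 = 381/613 = 0.62153.
Taking the cube root: δ = 0.62153^(1/3) ≈ 0.853.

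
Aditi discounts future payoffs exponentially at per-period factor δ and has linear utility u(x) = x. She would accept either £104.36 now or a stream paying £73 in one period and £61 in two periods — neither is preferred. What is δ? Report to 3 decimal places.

δ ≈ 0.840

Equating present values: 104.36 = 73δ + 61δ².
Rearranged: 61δ² + 73δ − 104.36 = 0.
The positive root is δ = [−73 + √(73² + 4·61·104.36)] / (2·61) = (−73 + 175.479)/122 ≈ 0.840.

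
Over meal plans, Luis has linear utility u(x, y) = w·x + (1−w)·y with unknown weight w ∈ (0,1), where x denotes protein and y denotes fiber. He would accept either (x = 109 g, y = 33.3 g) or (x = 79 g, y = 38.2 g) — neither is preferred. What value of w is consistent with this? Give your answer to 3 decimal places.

w = 0.140

u(109,33.3) = u(79,38.2) means w·109 + (1−w)·33.3 = w·79 + (1−w)·38.2.
Rearranging, 30·w − 4.9·(1−w) = 0.
So w/(1−w) = 4.9/30 = 0.1633, giving w = 4.9/(30+4.9) = 0.140.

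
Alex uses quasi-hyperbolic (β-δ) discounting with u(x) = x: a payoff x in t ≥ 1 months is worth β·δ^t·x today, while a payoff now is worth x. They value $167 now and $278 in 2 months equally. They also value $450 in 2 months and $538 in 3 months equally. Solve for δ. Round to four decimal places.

Both payoffs in the second observation are in the future, so β drops out: δ^2·450 = δ^3·538 ⇒ δ = 450/538 = 0.83643.

δ ≈ 0.8364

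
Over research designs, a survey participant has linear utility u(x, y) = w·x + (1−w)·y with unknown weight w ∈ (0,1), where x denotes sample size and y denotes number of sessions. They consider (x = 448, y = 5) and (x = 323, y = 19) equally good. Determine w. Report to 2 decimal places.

w = 0.10

Equating utilities: w·448 + (1−w)·5 = w·323 + (1−w)·19.
w·(448−323) = (1−w)·(19−5), i.e. w·125 = (1−w)·14.
The marginal rate of substitution is 14/125, so w = 14/(125+14) = 0.10.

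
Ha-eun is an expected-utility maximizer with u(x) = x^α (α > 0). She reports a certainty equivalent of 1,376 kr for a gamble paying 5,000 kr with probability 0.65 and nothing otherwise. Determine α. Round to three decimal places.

EU(lottery) = 0.65·5000^α + 0.35·0 = 0.65·5000^α.
Setting u(1376) equal to that: 1376^α = 0.65·5000^α ⇒ (1376/5000)^α = 0.65.
Take logs: α = ln 0.65 / ln(1376/5000) ≈ 0.33387.

α ≈ 0.334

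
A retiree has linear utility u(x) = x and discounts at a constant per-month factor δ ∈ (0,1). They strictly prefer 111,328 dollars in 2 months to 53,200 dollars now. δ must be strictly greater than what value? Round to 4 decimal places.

The preference means 53200 < δ^2·111328.
Hence δ^2 > 53200/111328 = 0.47787, and x ↦ x^(1/2) is increasing on (0,∞).
δ > (53200/111328)^(1/2) ≈ 0.6913.

δ > 0.6913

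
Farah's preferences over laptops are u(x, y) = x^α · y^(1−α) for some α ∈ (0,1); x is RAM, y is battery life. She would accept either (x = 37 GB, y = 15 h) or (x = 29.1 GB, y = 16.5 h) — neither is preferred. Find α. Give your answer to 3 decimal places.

α ≈ 0.284

Set the two utilities equal: 37^α·15^(1−α) = 29.1^α·16.5^(1−α).
Rearrange to (37/29.1)^α = (16.5/15)^(1−α) and take logs: α·0.240180 = (1−α)·0.095310.
So α/(1−α) = (0.095310)/(0.240180) = 0.396827, and α = 0.396827/1.396827 ≈ 0.284.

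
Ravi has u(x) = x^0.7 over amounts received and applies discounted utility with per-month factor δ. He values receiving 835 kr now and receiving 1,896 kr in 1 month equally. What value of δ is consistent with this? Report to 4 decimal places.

δ ≈ 0.5632

Equating discounted utilities: u(835) = δ·u(1896) ⇒ δ = u(835)/u(1896).
Since u(x) = x^0.7, δ = (835/1896)^0.7 = 0.44040^0.7 = 0.56324.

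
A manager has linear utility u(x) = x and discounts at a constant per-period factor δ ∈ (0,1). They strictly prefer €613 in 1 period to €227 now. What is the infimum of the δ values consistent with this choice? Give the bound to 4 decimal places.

δ > 0.3703

Under u(x) = x this choice says 227 < δ·613.
Dividing through by 613 gives δ > 0.37031.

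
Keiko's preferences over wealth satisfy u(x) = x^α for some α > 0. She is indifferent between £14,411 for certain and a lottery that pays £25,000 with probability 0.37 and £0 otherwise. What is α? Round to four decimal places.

α ≈ 1.8048

The lottery's expected utility is 0.37·u(25000) + 0.63·u(0) = 0.37·25000^α (since u(0) = 0 for α > 0).
Setting u(14411) equal to that: 14411^α = 0.37·25000^α ⇒ (14411/25000)^α = 0.37.
Take logs: α = ln 0.37 / ln(14411/25000) ≈ 1.804830.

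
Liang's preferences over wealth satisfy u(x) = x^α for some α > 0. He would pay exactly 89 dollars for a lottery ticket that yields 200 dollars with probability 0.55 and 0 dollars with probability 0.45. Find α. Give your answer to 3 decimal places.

α ≈ 0.738

Since u(0) = 0, the lottery's EU is 0.55·200^α.
Setting u(89) equal to that: 89^α = 0.55·200^α ⇒ (89/200)^α = 0.55.
Take logs: α = ln 0.55 / ln(89/200) ≈ 0.73836.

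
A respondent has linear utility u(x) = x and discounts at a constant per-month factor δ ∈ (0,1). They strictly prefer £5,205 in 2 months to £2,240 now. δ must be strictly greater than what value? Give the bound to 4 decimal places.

Under u(x) = x this choice says 2240 < δ^2·5205.
Dividing by 5205: δ^2 > 0.43036. Both sides are positive, so the square root keeps the direction.
δ > 0.43036^(1/2) = 0.6560.

δ > 0.6560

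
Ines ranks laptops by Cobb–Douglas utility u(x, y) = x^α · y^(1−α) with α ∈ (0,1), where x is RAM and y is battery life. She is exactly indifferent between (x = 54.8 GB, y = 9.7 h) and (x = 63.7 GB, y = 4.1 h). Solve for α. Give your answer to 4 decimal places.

α ≈ 0.8512

Indifference: 54.8^α · 9.7^(1−α) = 63.7^α · 4.1^(1−α).
Taking logs: α·ln 54.8 + (1−α)·ln 9.7 = α·ln 63.7 + (1−α)·ln 4.1, i.e. α·-0.1504944 = (1−α)·-0.8611389.
Thus α·(-1.0116333) = -0.8611389, so α = -0.8611389/-1.0116333 ≈ 0.8512.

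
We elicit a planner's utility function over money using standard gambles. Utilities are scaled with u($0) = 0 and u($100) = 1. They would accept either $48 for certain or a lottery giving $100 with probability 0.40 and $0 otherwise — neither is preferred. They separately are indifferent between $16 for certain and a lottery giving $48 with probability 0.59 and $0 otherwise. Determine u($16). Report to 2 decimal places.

The first gamble pins u($48): it must equal 0.40·1 + 0.60·0 = 0.40.
Then u($16) = 0.59·u($48) + 0.41·u($0) = 0.59·0.40 + 0.41·0.00 = 0.2360.

0.24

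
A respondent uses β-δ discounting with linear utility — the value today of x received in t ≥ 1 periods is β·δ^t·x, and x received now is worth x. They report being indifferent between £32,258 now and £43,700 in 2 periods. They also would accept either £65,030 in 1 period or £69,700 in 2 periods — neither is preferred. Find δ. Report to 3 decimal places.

Both payoffs in the second observation are in the future, so β drops out: δ^1·65030 = δ^2·69700 ⇒ δ = 65030/69700 = 0.93300.

δ ≈ 0.933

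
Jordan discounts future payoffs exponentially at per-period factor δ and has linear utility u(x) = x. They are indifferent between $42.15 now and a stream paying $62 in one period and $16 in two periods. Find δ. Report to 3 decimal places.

δ ≈ 0.590

The stream is worth 62δ + 16δ² today, so 62δ + 16δ² = 42.15.
So 16δ² + 62δ − 42.15 = 0.
The positive root is δ = [−62 + √(62² + 4·16·42.15)] / (2·16) = (−62 + 80.880)/32 ≈ 0.590.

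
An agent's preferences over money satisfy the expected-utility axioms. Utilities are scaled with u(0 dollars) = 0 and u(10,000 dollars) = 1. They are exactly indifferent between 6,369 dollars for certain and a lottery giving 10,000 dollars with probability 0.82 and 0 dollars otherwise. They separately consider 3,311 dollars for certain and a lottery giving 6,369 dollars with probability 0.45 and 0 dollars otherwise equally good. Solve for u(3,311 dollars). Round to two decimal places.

0.37

The first gamble pins u(6,369 dollars): it must equal 0.82·1 + 0.18·0 = 0.82.
The second indifference gives u(3,311 dollars) = 0.45·u(6,369 dollars) + 0.55·u(0 dollars) = 0.45·0.82 + 0.55·0.00 = 0.3690.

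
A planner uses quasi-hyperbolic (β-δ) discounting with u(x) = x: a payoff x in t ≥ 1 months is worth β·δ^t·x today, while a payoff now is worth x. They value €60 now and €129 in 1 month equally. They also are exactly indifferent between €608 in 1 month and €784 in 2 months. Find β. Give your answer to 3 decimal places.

Both payoffs in the second observation are in the future, so β drops out: δ^1·608 = δ^2·784 ⇒ δ = 608/784 = 0.77551.
Now use the now-vs-future pair: 60 = β·δ·129 gives β = 60/(0.77551·129) ≈ 0.600.

β ≈ 0.600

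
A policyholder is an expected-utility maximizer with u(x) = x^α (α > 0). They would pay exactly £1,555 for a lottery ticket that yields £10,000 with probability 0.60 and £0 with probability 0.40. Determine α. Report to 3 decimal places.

α ≈ 0.274

Since u(0) = 0, the lottery's EU is 0.60·10000^α.
Setting u(1555) equal to that: 1555^α = 0.60·10000^α ⇒ (1555/10000)^α = 0.60.
Take logs: α = ln 0.60 / ln(1555/10000) ≈ 0.27447.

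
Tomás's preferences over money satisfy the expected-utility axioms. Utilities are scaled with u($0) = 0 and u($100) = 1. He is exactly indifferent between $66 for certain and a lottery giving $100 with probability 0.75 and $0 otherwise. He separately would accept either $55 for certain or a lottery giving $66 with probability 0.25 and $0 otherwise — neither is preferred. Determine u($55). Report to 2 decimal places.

0.19

From the first indifference, u($66) = 0.75·u($100) + 0.25·u($0) = 0.75·1 + 0.25·0 = 0.75.
Chaining: u($55) = 0.25·0.75 + 0.75·0.00 = 0.1875.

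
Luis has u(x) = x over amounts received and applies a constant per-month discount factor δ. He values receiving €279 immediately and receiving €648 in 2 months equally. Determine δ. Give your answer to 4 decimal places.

Indifference means u(279) = δ^2 · u(648), so δ^2 = u(279)/u(648).
With u(x) = x: δ^2 = 279/648 = 0.43056.
Hence δ = (0.43056)^(1/2) = 0.656167.

δ ≈ 0.6562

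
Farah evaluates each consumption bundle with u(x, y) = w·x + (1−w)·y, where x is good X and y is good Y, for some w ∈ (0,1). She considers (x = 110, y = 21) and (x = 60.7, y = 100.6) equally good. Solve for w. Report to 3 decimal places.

w = 0.618

Equating utilities: w·110 + (1−w)·21 = w·60.7 + (1−w)·100.6.
Collecting terms: w·49.3 = (1−w)·79.6.
So w/(1−w) = 79.6/49.3 = 1.6146, giving w = 79.6/(49.3+79.6) = 0.618.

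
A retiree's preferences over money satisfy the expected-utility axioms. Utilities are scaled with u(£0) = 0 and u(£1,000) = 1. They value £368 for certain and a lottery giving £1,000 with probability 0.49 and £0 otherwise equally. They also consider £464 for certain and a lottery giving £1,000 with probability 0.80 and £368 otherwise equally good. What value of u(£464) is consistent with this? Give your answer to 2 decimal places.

0.90

From the first indifference, u(£368) = 0.49·u(£1,000) + 0.51·u(£0) = 0.49·1 + 0.51·0 = 0.49.
Then u(£464) = 0.80·u(£1,000) + 0.20·u(£368) = 0.80·1.00 + 0.20·0.49 = 0.8980.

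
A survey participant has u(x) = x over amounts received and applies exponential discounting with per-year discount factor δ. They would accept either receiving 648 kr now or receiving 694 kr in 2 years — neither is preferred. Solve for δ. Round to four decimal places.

The payoff in 2 years is discounted by δ^2, so u(648) = δ^2·u(694) and δ^2 = u(648)/u(694).
With u(x) = x: δ^2 = 648/694 = 0.93372.
Hence δ = (0.93372)^(1/2) = 0.966291.

δ ≈ 0.9663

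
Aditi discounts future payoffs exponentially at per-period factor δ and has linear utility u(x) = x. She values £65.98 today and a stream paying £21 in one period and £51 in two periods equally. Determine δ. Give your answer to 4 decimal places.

δ ≈ 0.9500

The stream is worth 21δ + 51δ² today, so 21δ + 51δ² = 65.98.
That is, 51δ² + 21δ − 65.98 = 0, a quadratic in δ.
The positive root is δ = [−21 + √(21² + 4·51·65.98)] / (2·51) = (−21 + 117.902)/102 ≈ 0.9500.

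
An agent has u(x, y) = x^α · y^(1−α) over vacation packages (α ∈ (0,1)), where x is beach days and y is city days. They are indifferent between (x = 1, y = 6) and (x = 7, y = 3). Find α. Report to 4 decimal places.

The Cobb–Douglas utilities coincide, so 1^α·6^(1−α) = 7^α·3^(1−α).
Taking logs: α·ln 1 + (1−α)·ln 6 = α·ln 7 + (1−α)·ln 3, i.e. α·-1.9459101 = (1−α)·-0.6931472.
Thus α·(-2.6390573) = -0.6931472, so α = -0.6931472/-2.6390573 ≈ 0.2626.

α ≈ 0.2626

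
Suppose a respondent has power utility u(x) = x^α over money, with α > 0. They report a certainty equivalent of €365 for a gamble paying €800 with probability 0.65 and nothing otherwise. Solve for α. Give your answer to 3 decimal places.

The lottery's expected utility is 0.65·u(800) + 0.35·u(0) = 0.65·800^α (since u(0) = 0 for α > 0).
Setting u(365) equal to that: 365^α = 0.65·800^α ⇒ (365/800)^α = 0.65.
Taking logs: α·ln(365/800) = ln(0.65), so α = -0.430783 / -0.784714 ≈ 0.549.

α ≈ 0.549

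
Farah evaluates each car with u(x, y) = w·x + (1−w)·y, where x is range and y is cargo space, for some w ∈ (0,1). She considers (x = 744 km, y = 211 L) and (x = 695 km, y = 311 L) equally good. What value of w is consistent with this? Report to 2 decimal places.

w = 0.67

u(744,211) = u(695,311) means w·744 + (1−w)·211 = w·695 + (1−w)·311.
w·(744−695) = (1−w)·(311−211), i.e. w·49 = (1−w)·100.
So w/(1−w) = 100/49 = 2.0408, giving w = 100/(49+100) = 0.67.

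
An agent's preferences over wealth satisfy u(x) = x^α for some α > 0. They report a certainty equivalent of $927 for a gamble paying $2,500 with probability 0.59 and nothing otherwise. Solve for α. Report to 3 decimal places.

EU(lottery) = 0.59·2500^α + 0.41·0 = 0.59·2500^α.
Setting u(927) equal to that: 927^α = 0.59·2500^α ⇒ (927/2500)^α = 0.59.
Take logs: α = ln 0.59 / ln(927/2500) ≈ 0.53184.

α ≈ 0.532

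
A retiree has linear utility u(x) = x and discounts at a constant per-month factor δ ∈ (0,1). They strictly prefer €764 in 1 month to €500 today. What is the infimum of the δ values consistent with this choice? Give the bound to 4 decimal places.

Comparing present values: 500 < δ·764.
Dividing through by 764 gives δ > 0.65445.

δ > 0.6545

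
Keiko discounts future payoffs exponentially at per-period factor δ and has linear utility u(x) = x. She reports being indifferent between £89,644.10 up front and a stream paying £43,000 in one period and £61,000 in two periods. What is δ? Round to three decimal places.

The stream is worth 43000δ + 61000δ² today, so 43000δ + 61000δ² = 89644.10.
So 61000δ² + 43000δ − 89644.10 = 0.
δ = (−43000 + √(43000² + 4·61000·89644.10)) / (2·61000) = (−43000 + √23722160400.00) / 122000 ≈ 0.910.

δ ≈ 0.910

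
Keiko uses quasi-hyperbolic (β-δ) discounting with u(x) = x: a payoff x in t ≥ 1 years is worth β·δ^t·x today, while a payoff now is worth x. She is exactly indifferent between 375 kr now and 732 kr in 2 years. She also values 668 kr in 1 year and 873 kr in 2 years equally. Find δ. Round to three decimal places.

From the later pair, β·δ^1·668 = β·δ^2·873; dividing through, δ = 668/873 = 0.76518.

δ ≈ 0.765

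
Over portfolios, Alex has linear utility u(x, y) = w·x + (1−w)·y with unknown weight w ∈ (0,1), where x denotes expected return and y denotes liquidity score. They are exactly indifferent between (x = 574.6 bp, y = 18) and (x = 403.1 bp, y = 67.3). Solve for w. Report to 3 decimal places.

w = 0.223

u(574.6,18) = u(403.1,67.3) means w·574.6 + (1−w)·18 = w·403.1 + (1−w)·67.3.
Rearranging, 171.5·w − 49.3·(1−w) = 0.
Hence w = 49.3/(171.5+49.3) = 49.3/220.8 = 0.223.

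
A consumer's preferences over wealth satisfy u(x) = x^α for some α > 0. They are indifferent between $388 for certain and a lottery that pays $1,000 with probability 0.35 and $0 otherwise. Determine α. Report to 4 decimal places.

α ≈ 1.1089

EU(lottery) = 0.35·1000^α + 0.65·0 = 0.35·1000^α.
Indifference: 388^α = 0.35·1000^α, so (388/1000)^α = 0.35.
α = ln(0.35) / ln(388/1000) = -1.0498221/-0.9467499 ≈ 1.1089.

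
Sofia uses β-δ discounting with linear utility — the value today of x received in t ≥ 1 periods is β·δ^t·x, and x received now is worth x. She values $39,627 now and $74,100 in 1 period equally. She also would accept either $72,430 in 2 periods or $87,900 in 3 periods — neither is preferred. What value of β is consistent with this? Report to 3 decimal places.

β ≈ 0.649

From the later pair, β·δ^2·72430 = β·δ^3·87900; dividing through, δ = 72430/87900 = 0.82400.
The first indifference: 39627 = β·δ·74100, so β = 39627/(δ·74100) = 39627/(0.82400·74100) ≈ 0.649.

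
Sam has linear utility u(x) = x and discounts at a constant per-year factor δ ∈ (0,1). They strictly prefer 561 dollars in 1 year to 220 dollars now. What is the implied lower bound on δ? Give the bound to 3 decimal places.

Comparing present values: 220 < δ·561.
Dividing through by 561 gives δ > 0.39216.

δ > 0.392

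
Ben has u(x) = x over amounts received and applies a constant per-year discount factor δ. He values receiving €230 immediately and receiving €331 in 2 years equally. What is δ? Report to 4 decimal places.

Equating discounted utilities: u(230) = δ^2·u(331) ⇒ δ^2 = u(230)/u(331).
With u(x) = x: δ^2 = 230/331 = 0.69486.
Hence δ = (0.69486)^(1/2) = 0.833585.

δ ≈ 0.8336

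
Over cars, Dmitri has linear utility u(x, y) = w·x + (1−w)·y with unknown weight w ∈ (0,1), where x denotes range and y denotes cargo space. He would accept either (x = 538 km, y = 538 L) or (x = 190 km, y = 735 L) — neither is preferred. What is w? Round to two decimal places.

u(538,538) = u(190,735) means w·538 + (1−w)·538 = w·190 + (1−w)·735.
Rearranging, 348·w − 197·(1−w) = 0.
The marginal rate of substitution is 197/348, so w = 197/(348+197) = 0.36.

w = 0.36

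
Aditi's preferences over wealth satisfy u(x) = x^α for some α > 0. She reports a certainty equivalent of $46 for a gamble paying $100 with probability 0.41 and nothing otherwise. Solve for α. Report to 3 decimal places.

EU(lottery) = 0.41·100^α + 0.59·0 = 0.41·100^α.
Indifference: 46^α = 0.41·100^α, so (46/100)^α = 0.41.
Take logs: α = ln 0.41 / ln(46/100) ≈ 1.14818.

α ≈ 1.148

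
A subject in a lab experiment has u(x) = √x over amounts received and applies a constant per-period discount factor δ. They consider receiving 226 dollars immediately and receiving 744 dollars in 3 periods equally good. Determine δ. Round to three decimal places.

δ ≈ 0.820

Equating discounted utilities: u(226) = δ^3·u(744) ⇒ δ^3 = u(226)/u(744).
With u(x) = √x: δ^3 = √226/√744 = √(226/744) = 0.55115.
Hence δ = (0.55115)^(1/3) = 0.81989.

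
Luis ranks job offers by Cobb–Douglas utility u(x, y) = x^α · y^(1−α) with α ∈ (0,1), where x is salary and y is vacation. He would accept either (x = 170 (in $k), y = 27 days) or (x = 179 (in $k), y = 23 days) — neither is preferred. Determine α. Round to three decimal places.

α ≈ 0.757

The Cobb–Douglas utilities coincide, so 170^α·27^(1−α) = 179^α·23^(1−α).
Rearrange to (170/179)^α = (23/27)^(1−α) and take logs: α·-0.051587 = (1−α)·-0.160343.
With A = -0.051587 and B = -0.160343: α·A = (1−α)·B, so α = B/(A+B) = -0.160343/-0.211930 ≈ 0.757.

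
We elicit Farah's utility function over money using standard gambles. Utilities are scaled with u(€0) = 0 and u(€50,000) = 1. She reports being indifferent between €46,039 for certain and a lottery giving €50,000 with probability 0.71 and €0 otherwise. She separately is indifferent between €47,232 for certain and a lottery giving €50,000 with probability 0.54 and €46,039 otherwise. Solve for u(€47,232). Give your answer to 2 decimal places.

From the first indifference, u(€46,039) = 0.71·u(€50,000) + 0.29·u(€0) = 0.71·1 + 0.29·0 = 0.71.
Then u(€47,232) = 0.54·u(€50,000) + 0.46·u(€46,039) = 0.54·1.00 + 0.46·0.71 = 0.8666.

0.87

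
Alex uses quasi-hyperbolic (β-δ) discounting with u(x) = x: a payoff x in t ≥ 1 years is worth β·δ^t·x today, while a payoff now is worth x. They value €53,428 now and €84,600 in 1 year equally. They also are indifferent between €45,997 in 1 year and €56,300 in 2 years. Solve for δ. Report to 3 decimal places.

The second indifference involves only future payoffs, so β cancels: β·δ^1·45997 = β·δ^2·56300, giving δ = 45997/56300 = 0.81700.

δ ≈ 0.817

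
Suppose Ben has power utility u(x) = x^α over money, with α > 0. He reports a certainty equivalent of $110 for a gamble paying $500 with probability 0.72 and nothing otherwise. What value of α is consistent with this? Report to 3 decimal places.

α ≈ 0.217

Since u(0) = 0, the lottery's EU is 0.72·500^α.
Indifference: 110^α = 0.72·500^α, so (110/500)^α = 0.72.
α = ln(0.72) / ln(110/500) = -0.328504/-1.514128 ≈ 0.217.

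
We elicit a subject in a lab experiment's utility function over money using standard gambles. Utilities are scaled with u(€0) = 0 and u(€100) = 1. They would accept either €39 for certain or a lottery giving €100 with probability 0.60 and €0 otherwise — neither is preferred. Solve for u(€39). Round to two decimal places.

0.60

By the standard-gamble method, u(€39) is just the indifference probability on the best outcome: 0.60.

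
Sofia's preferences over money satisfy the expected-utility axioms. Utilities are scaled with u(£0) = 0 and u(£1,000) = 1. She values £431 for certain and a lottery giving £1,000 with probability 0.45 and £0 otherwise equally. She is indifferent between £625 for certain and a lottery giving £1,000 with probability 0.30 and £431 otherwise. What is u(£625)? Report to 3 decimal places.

0.615

From the first indifference, u(£431) = 0.45·u(£1,000) + 0.55·u(£0) = 0.45·1 + 0.55·0 = 0.45.
Then u(£625) = 0.30·u(£1,000) + 0.70·u(£431) = 0.30·1.00 + 0.70·0.45 = 0.6150.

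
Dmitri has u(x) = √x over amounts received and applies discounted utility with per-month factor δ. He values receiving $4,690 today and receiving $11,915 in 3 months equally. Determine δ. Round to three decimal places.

δ ≈ 0.856

The payoff in 3 months is discounted by δ^3, so u(4690) = δ^3·u(11915) and δ^3 = u(4690)/u(11915).
With u(x) = √x: δ^3 = √4690/√11915 = √(4690/11915) = 0.62739.
So δ = 0.62739^(1/3) ≈ 0.856.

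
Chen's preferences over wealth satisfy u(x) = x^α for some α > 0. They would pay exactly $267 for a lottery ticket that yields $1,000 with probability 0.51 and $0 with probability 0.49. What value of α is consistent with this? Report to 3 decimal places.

The lottery's expected utility is 0.51·u(1000) + 0.49·u(0) = 0.51·1000^α (since u(0) = 0 for α > 0).
Equating: 267^α = 0.51·1000^α, i.e. 0.2670^α = 0.51.
Take logs: α = ln 0.51 / ln(267/1000) ≈ 0.50991.

α ≈ 0.510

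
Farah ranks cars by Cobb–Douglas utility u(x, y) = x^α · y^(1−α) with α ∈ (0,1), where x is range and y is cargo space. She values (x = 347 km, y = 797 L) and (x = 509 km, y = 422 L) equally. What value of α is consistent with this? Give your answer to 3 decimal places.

α ≈ 0.624

The Cobb–Douglas utilities coincide, so 347^α·797^(1−α) = 509^α·422^(1−α).
Rearrange to (347/509)^α = (422/797)^(1−α) and take logs: α·-0.383123 = (1−α)·-0.635849.
Thus α·(-1.018972) = -0.635849, so α = -0.635849/-1.018972 ≈ 0.624.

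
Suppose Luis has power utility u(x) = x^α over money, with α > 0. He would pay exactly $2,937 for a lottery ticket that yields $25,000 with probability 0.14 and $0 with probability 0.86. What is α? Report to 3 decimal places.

α ≈ 0.918

The lottery's expected utility is 0.14·u(25000) + 0.86·u(0) = 0.14·25000^α (since u(0) = 0 for α > 0).
Indifference: 2937^α = 0.14·25000^α, so (2937/25000)^α = 0.14.
α = ln(0.14) / ln(2937/25000) = -1.966113/-2.141487 ≈ 0.918.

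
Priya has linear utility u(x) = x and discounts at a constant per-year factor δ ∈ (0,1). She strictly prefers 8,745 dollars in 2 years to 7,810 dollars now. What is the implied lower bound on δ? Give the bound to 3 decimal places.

δ > 0.945

The preference means 7810 < δ^2·8745.
Hence δ^2 > 7810/8745 = 0.89308, and x ↦ x^(1/2) is increasing on (0,∞).
δ > (7810/8745)^(1/2) ≈ 0.945.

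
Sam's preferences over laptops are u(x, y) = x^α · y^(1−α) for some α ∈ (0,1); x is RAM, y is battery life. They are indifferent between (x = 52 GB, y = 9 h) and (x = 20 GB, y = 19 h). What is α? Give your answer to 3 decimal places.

The Cobb–Douglas utilities coincide, so 52^α·9^(1−α) = 20^α·19^(1−α).
(52/20)^α = (19/9)^(1−α); take logs: α·ln(52/20) = (1−α)·ln(19/9), i.e. α·0.955511 = (1−α)·0.747214.
With A = 0.955511 and B = 0.747214: α·A = (1−α)·B, so α = B/(A+B) = 0.747214/1.702725 ≈ 0.439.

α ≈ 0.439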